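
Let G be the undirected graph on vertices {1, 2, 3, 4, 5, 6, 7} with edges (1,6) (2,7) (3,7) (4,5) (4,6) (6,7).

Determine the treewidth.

1

A width-1 tree decomposition is:
Bags: B1 = {3, 7}  B2 = {6, 7}  B3 = {4, 6}  B4 = {2, 7}  B5 = {4, 5}  B6 = {1, 6}
Tree: B1–B2, B2–B3, B1–B4, B3–B5, B2–B6
The largest bag has 2 vertices, giving width 1; this decomposition certifies tw(G) ≤ 1. G has an edge, so its treewidth is at least 1. Hence tw(G) = 1 exactly.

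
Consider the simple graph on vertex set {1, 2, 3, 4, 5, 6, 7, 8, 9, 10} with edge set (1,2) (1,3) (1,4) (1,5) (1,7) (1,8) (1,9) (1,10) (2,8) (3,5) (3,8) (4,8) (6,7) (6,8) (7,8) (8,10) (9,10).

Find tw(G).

A width-2 tree decomposition is:
Bags: B1 = {6, 7, 8}  B2 = {1, 7, 8}  B3 = {1, 4, 8}  B4 = {1, 3, 8}  B5 = {1, 8, 10}  B6 = {1, 3, 5}  B7 = {1, 2, 8}  B8 = {1, 9, 10}
Tree: B1–B2, B2–B3, B2–B4, B3–B5, B4–B6, B4–B7, B5–B8
Every bag has size at most 3, so the width is 3 − 1 = 2 and tw(G) ≤ 2. For the lower bound, the 3 vertices {1, 2, 8} are pairwise adjacent, and any tree decomposition puts a clique entirely inside one bag — forcing width ≥ 2. Therefore the treewidth is 2.

2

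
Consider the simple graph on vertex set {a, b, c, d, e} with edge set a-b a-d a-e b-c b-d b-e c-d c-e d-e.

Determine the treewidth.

3

A width-3 tree decomposition is:
Bags: B1 = {a, b, d, e}  B2 = {b, c, d, e}
Tree: B1–B2
Every bag has size at most 4, so the width is 4 − 1 = 3 and tw(G) ≤ 3. On the other hand G contains the 4-clique {b, c, d, e}. A clique must lie in a single bag of any decomposition, so no decomposition can have width below 3. Combining the bounds, tw(G) = 3.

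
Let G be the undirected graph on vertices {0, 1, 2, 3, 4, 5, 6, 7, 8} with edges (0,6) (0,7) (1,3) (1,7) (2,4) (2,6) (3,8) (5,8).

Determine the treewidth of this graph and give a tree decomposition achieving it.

The largest bag has 2 vertices, giving width 1; this decomposition certifies tw(G) ≤ 1. Since G has at least one edge (e.g. 4–2), it is not an edgeless graph, so tw(G) ≥ 1. Hence tw(G) = 1 exactly.

Treewidth 1.
One such decomposition:
Bags: B1 = {2, 4}  B2 = {2, 6}  B3 = {0, 6}  B4 = {0, 7}  B5 = {1, 7}  B6 = {1, 3}  B7 = {3, 8}  B8 = {5, 8}
Tree: B1–B2, B2–B3, B3–B4, B4–B5, B5–B6, B6–B7, B7–B8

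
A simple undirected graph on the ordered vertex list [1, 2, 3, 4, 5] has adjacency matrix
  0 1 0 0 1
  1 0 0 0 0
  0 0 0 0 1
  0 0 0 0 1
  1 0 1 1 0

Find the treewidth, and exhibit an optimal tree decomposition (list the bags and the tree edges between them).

Treewidth 1.
One such decomposition:
Bags: B1 = {1, 5}  B2 = {3, 5}  B3 = {4, 5}  B4 = {1, 2}
Tree: B1–B2, B2–B3, B1–B4

Each bag holds 2 vertices, so the decomposition has width 1, which upper-bounds the treewidth. G has an edge, so its treewidth is at least 1. Therefore the treewidth is 1.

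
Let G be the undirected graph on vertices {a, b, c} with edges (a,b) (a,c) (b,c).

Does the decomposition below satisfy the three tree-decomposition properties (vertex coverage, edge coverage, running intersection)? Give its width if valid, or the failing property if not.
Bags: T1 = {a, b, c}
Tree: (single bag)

Vertex coverage: the bags together contain {a, b, c}, the full vertex set. Edge coverage: each edge of G has both endpoints in at least one bag. Running intersection: for every vertex, the bags containing it form a connected subtree. All three properties hold, so this is a valid tree decomposition of width max|bag| − 1 = 2, and hence tw(G) ≤ 2.

Yes; width 2.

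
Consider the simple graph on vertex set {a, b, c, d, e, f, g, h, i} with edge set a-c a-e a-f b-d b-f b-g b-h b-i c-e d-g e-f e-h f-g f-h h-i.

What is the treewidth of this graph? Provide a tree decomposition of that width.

Each bag holds 3 vertices, so the decomposition has width 2, which upper-bounds the treewidth. For the lower bound, the 3 vertices {b, d, g} are pairwise adjacent, and any tree decomposition puts a clique entirely inside one bag — forcing width ≥ 2. Therefore the treewidth is 2.

Treewidth 2.
Bags: B1 = {e, f, h}  B2 = {a, e, f}  B3 = {b, f, h}  B4 = {a, c, e}  B5 = {b, f, g}  B6 = {b, h, i}  B7 = {b, d, g}
Tree: B1–B2, B1–B3, B2–B4, B3–B5, B3–B6, B5–B7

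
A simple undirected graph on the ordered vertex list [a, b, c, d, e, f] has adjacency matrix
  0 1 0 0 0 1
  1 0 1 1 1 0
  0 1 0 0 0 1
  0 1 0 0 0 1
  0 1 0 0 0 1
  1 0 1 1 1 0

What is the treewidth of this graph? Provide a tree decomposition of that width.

Each bag holds 3 vertices, so the decomposition has width 2, which upper-bounds the treewidth. For the lower bound, G contains the cycle a–b–e–f–a, so G is not a forest; only forests have treewidth ≤ 1, hence tw(G) ≥ 2. Therefore the treewidth is 2.

Treewidth 2.
One such decomposition:
Bags: B1 = {a, b, f}  B2 = {b, e, f}  B3 = {b, d, f}  B4 = {b, c, f}
Tree: B1–B2, B2–B3, B3–B4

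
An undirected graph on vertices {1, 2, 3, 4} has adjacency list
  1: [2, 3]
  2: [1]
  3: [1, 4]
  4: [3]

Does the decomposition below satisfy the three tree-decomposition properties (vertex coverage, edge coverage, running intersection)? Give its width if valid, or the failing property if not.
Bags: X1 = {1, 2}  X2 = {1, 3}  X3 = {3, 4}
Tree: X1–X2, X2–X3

Checking the three conditions: (i) the bags cover all of {1, 2, 3, 4}; (ii) for each edge, some bag contains both endpoints; (iii) the bags containing any fixed vertex form a subtree. All hold, so the decomposition is valid with width 2 − 1 = 1.

Yes; width 1.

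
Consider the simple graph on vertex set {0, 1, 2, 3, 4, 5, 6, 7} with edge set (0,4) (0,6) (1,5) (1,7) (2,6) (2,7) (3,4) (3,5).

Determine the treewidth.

2

A width-2 tree decomposition is:
Bags: B1 = {0, 3, 4}  B2 = {0, 3, 6}  B3 = {2, 3, 6}  B4 = {2, 3, 7}  B5 = {1, 3, 7}  B6 = {1, 3, 5}
Tree: B1–B2, B2–B3, B3–B4, B4–B5, B5–B6
Each bag holds 3 vertices, so the decomposition has width 2, which upper-bounds the treewidth. Since 3–4–0–6–2–7–1–5–3 is a cycle in G, G is not acyclic. Forests are exactly the graphs of treewidth ≤ 1, so tw(G) ≥ 2. Therefore the treewidth is 2.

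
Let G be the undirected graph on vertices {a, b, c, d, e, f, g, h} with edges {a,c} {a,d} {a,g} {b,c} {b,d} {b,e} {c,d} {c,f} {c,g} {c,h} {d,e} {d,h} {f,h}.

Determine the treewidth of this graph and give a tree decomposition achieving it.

Treewidth 2.
One such decomposition:
Bags: B1 = {c, d, h}  B2 = {c, f, h}  B3 = {a, c, d}  B4 = {b, c, d}  B5 = {a, c, g}  B6 = {b, d, e}
Tree: B1–B2, B1–B3, B1–B4, B3–B5, B4–B6

The largest bag has 3 vertices, giving width 2; this decomposition certifies tw(G) ≤ 2. On the other hand G contains the 3-clique {b, d, e}. A clique must lie in a single bag of any decomposition, so no decomposition can have width below 2. The upper and lower bounds meet at 2, so that is the treewidth.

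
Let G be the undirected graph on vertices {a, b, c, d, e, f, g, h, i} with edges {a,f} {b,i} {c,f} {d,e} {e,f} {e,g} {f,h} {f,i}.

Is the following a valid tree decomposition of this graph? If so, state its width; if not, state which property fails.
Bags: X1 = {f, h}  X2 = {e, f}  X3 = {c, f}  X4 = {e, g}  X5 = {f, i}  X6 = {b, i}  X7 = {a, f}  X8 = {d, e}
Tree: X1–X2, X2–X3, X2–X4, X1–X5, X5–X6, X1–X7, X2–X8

Yes; width 1.

Every vertex of G appears in some bag (union = {a, b, c, d, e, f, g, h, i}); every edge is covered by a bag; and for each vertex v the set of bags containing v is connected in the bag tree. The decomposition is therefore valid. The largest bag has 2 vertices, so the width is 1.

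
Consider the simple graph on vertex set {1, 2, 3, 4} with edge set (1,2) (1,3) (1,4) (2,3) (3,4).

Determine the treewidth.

2

A width-2 tree decomposition is:
Bags: B1 = {1, 2, 3}  B2 = {1, 3, 4}
Tree: B1–B2
The largest bag has 3 vertices, giving width 2; this decomposition certifies tw(G) ≤ 2. For the lower bound, the 3 vertices {1, 2, 3} are pairwise adjacent, and any tree decomposition puts a clique entirely inside one bag — forcing width ≥ 2. The upper and lower bounds meet at 2, so that is the treewidth.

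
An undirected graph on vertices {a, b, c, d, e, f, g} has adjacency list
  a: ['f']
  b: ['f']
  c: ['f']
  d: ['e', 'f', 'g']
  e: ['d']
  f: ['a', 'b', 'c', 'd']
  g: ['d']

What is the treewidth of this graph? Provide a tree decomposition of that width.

The largest bag has 2 vertices, giving width 1; this decomposition certifies tw(G) ≤ 1. Since G has at least one edge (e.g. d–f), it is not an edgeless graph, so tw(G) ≥ 1. Hence tw(G) = 1 exactly.

Treewidth 1.
One such decomposition:
Bags: B1 = {d, f}  B2 = {c, f}  B3 = {d, g}  B4 = {b, f}  B5 = {a, f}  B6 = {d, e}
Tree: B1–B2, B1–B3, B2–B4, B2–B5, B1–B6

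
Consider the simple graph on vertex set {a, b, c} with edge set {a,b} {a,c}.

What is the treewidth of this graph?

A width-1 tree decomposition is:
Bags: B1 = {a, c}  B2 = {a, b}
Tree: B1–B2
Every bag has size at most 2, so the width is 2 − 1 = 1 and tw(G) ≤ 1. Any graph with an edge has treewidth ≥ 1, and G has the edge a–c. Combining the bounds, tw(G) = 1.

1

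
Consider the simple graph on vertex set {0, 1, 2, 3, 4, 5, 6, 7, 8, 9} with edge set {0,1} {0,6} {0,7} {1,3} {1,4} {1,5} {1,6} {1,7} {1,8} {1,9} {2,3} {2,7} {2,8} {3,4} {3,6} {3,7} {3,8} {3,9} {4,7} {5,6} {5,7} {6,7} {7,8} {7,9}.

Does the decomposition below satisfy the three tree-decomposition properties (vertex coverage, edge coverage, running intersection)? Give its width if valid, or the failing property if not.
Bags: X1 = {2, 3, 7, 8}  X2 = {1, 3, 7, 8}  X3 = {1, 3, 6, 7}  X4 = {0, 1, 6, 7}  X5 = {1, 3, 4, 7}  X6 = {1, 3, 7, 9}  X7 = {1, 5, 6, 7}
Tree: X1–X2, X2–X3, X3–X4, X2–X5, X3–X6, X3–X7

Every vertex of G appears in some bag (union = {0, 1, 2, 3, 4, 5, 6, 7, 8, 9}); every edge is covered by a bag; and for each vertex v the set of bags containing v is connected in the bag tree. The decomposition is therefore valid. The largest bag has 4 vertices, so the width is 3.

Yes; width 3.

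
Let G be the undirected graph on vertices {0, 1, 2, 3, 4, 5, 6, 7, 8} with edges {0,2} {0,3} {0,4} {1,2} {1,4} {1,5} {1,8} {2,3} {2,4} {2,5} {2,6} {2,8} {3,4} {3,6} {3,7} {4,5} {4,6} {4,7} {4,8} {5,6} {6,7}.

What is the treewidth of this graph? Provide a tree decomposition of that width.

Each bag holds 4 vertices, so the decomposition has width 3, which upper-bounds the treewidth. For the lower bound, the 4 vertices {0, 2, 3, 4} are pairwise adjacent, and any tree decomposition puts a clique entirely inside one bag — forcing width ≥ 3. Therefore the treewidth is 3.

Treewidth 3.
Bags: B1 = {2, 4, 5, 6}  B2 = {1, 2, 4, 5}  B3 = {2, 3, 4, 6}  B4 = {0, 2, 3, 4}  B5 = {3, 4, 6, 7}  B6 = {1, 2, 4, 8}
Tree: B1–B2, B1–B3, B3–B4, B3–B5, B2–B6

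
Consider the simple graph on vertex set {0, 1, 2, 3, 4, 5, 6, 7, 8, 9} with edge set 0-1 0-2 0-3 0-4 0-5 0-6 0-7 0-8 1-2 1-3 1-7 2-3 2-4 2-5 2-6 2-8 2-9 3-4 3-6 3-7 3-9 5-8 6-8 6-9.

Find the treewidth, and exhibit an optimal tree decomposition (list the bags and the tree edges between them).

The largest bag has 4 vertices, giving width 3; this decomposition certifies tw(G) ≤ 3. For the lower bound, the 4 vertices {0, 2, 5, 8} are pairwise adjacent, and any tree decomposition puts a clique entirely inside one bag — forcing width ≥ 3. Therefore the treewidth is 3.

Treewidth 3.
One optimal decomposition is:
Bags: B1 = {0, 2, 6, 8}  B2 = {0, 2, 3, 6}  B3 = {0, 1, 2, 3}  B4 = {0, 2, 5, 8}  B5 = {2, 3, 6, 9}  B6 = {0, 2, 3, 4}  B7 = {0, 1, 3, 7}
Tree: B1–B2, B2–B3, B1–B4, B2–B5, B2–B6, B3–B7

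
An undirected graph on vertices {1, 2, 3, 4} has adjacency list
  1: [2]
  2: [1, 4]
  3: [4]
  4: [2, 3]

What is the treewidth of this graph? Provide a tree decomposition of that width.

Treewidth 1.
One optimal decomposition is:
Bags: B1 = {3, 4}  B2 = {2, 4}  B3 = {1, 2}
Tree: B1–B2, B2–B3

Each bag holds 2 vertices, so the decomposition has width 1, which upper-bounds the treewidth. Since G has at least one edge (e.g. 3–4), it is not an edgeless graph, so tw(G) ≥ 1. The upper and lower bounds meet at 1, so that is the treewidth.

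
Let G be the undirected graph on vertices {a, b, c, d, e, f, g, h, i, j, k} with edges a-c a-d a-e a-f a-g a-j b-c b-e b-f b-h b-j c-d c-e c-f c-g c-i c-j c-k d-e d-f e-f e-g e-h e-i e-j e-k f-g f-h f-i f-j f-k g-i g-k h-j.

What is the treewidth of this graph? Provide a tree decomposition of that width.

Treewidth 4.
One such decomposition:
Bags: B1 = {a, c, e, f, g}  B2 = {c, e, f, g, i}  B3 = {a, c, e, f, j}  B4 = {c, e, f, g, k}  B5 = {a, c, d, e, f}  B6 = {b, c, e, f, j}  B7 = {b, e, f, h, j}
Tree: B1–B2, B1–B3, B2–B4, B1–B5, B3–B6, B6–B7

Each bag holds 5 vertices, so the decomposition has width 4, which upper-bounds the treewidth. For the lower bound, the 5 vertices {b, e, f, h, j} are pairwise adjacent, and any tree decomposition puts a clique entirely inside one bag — forcing width ≥ 4. Combining the bounds, tw(G) = 4.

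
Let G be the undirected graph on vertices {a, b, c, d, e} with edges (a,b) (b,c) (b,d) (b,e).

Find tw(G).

A width-1 tree decomposition is:
Bags: B1 = {b, c}  B2 = {b, d}  B3 = {a, b}  B4 = {b, e}
Tree: B1–B2, B2–B3, B2–B4
Each bag holds 2 vertices, so the decomposition has width 1, which upper-bounds the treewidth. G has an edge, so its treewidth is at least 1. The upper and lower bounds meet at 1, so that is the treewidth.

1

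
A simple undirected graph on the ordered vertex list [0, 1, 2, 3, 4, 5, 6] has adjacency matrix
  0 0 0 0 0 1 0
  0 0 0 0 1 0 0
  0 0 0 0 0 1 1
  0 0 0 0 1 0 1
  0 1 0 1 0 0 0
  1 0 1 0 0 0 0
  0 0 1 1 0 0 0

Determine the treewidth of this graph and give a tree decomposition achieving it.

The largest bag has 2 vertices, giving width 1; this decomposition certifies tw(G) ≤ 1. Any graph with an edge has treewidth ≥ 1, and G has the edge 1–4. Combining the bounds, tw(G) = 1.

Treewidth 1.
One such decomposition:
Bags: B1 = {1, 4}  B2 = {3, 4}  B3 = {3, 6}  B4 = {2, 6}  B5 = {2, 5}  B6 = {0, 5}
Tree: B1–B2, B2–B3, B3–B4, B4–B5, B5–B6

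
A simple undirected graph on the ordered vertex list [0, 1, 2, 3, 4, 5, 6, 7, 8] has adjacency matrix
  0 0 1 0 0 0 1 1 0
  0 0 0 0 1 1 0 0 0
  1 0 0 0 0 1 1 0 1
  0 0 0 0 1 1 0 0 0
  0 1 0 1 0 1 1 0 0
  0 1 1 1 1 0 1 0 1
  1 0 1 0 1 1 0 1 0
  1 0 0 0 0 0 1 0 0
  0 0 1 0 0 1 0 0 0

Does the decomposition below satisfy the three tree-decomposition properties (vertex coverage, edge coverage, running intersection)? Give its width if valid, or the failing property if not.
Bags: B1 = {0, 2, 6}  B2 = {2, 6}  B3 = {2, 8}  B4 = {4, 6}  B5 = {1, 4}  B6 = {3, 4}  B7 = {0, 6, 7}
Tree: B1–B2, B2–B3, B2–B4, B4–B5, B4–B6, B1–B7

A tree decomposition must satisfy three properties: every vertex lies in some bag; for every edge, both endpoints lie together in some bag; and for every vertex, the bags containing it form a connected subtree. Here vertex 5 appears in no bag, so the decomposition is invalid.

No — vertex 5 appears in no bag.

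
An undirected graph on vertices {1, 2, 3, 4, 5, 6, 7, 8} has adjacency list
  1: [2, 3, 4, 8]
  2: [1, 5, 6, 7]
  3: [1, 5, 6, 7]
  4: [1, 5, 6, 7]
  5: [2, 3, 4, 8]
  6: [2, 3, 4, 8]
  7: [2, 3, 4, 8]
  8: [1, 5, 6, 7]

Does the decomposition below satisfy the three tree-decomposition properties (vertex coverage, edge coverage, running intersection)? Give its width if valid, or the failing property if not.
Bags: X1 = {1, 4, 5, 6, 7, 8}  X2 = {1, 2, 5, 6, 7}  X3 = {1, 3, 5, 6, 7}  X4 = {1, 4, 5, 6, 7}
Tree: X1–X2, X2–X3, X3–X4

A tree decomposition must satisfy three properties: every vertex lies in some bag; for every edge, both endpoints lie together in some bag; and for every vertex, the bags containing it form a connected subtree. Here bags containing vertex 4 are not connected in the tree, so the decomposition is invalid.

No — bags containing vertex 4 are not connected in the tree.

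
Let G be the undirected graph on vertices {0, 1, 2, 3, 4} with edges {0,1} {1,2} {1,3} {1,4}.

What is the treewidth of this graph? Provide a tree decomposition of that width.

Treewidth 1.
One optimal decomposition is:
Bags: B1 = {0, 1}  B2 = {1, 3}  B3 = {1, 4}  B4 = {1, 2}
Tree: B1–B2, B2–B3, B3–B4

Every bag has size at most 2, so the width is 2 − 1 = 1 and tw(G) ≤ 1. G has an edge, so its treewidth is at least 1. Hence tw(G) = 1 exactly.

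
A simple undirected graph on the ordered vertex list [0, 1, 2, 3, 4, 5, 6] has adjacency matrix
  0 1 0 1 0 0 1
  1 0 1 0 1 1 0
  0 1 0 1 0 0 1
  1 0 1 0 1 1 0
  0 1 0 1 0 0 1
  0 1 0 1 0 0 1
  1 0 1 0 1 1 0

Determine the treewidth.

3

A width-3 tree decomposition is:
Bags: B1 = {1, 3, 5, 6}  B2 = {0, 1, 3, 6}  B3 = {1, 2, 3, 6}  B4 = {1, 3, 4, 6}
Tree: B1–B2, B2–B3, B3–B4
The largest bag has 4 vertices, giving width 3; this decomposition certifies tw(G) ≤ 3. For the lower bound: the 4 vertex sets {5,6}, {0,1}, {3}, {2} are disjoint, each induces a connected subgraph, and every pair is joined by at least one edge of G. Contracting each set to a single vertex therefore yields K_{4} as a minor, and since treewidth is minor-monotone, tw(G) ≥ tw(K_{4}) = 3. Hence tw(G) = 3 exactly.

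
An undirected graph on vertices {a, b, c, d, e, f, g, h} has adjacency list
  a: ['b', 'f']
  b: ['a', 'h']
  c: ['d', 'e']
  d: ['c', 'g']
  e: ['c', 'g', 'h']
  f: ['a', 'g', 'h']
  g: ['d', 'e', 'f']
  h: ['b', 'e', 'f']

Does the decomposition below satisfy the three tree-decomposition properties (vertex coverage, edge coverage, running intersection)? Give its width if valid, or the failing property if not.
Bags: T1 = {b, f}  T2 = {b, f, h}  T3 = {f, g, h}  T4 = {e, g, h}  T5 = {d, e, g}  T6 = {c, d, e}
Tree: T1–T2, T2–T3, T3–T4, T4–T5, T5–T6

No — vertex a appears in no bag.

A tree decomposition must satisfy three properties: every vertex lies in some bag; for every edge, both endpoints lie together in some bag; and for every vertex, the bags containing it form a connected subtree. Here vertex a appears in no bag, so the decomposition is invalid.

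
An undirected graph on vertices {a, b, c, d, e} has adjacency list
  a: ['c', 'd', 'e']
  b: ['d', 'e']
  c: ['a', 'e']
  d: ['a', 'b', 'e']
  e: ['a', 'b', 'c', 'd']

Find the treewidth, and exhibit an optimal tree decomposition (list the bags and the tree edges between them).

The largest bag has 3 vertices, giving width 2; this decomposition certifies tw(G) ≤ 2. For the lower bound, the 3 vertices {a, d, e} are pairwise adjacent, and any tree decomposition puts a clique entirely inside one bag — forcing width ≥ 2. Therefore the treewidth is 2.

Treewidth 2.
Bags: B1 = {a, c, e}  B2 = {a, d, e}  B3 = {b, d, e}
Tree: B1–B2, B2–B3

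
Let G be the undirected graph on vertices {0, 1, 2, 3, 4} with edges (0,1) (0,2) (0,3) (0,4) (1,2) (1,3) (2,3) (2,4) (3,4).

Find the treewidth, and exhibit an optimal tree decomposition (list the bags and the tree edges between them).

Treewidth 3.
Bags: B1 = {0, 1, 2, 3}  B2 = {0, 2, 3, 4}
Tree: B1–B2

Every bag has size at most 4, so the width is 4 − 1 = 3 and tw(G) ≤ 3. For the lower bound, the 4 vertices {0, 1, 2, 3} are pairwise adjacent, and any tree decomposition puts a clique entirely inside one bag — forcing width ≥ 3. The upper and lower bounds meet at 3, so that is the treewidth.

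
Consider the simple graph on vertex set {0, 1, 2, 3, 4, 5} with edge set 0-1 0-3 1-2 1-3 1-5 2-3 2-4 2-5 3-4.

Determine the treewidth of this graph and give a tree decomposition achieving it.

Treewidth 2.
Bags: B1 = {1, 2, 5}  B2 = {1, 2, 3}  B3 = {2, 3, 4}  B4 = {0, 1, 3}
Tree: B1–B2, B2–B3, B2–B4

The largest bag has 3 vertices, giving width 2; this decomposition certifies tw(G) ≤ 2. For the lower bound, the 3 vertices {0, 1, 3} are pairwise adjacent, and any tree decomposition puts a clique entirely inside one bag — forcing width ≥ 2. Hence tw(G) = 2 exactly.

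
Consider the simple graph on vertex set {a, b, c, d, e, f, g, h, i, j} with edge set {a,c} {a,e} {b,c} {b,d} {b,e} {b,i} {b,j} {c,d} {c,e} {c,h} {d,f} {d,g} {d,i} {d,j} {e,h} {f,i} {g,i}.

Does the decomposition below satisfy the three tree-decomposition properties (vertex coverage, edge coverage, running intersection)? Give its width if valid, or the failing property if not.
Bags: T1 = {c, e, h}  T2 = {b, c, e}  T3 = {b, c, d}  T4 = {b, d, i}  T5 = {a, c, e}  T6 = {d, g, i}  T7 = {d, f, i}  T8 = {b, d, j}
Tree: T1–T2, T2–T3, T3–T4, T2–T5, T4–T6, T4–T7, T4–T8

Yes; width 2.

Vertex coverage: the bags together contain {a, b, c, d, e, f, g, h, i, j}, the full vertex set. Edge coverage: each edge of G has both endpoints in at least one bag. Running intersection: for every vertex, the bags containing it form a connected subtree. All three properties hold, so this is a valid tree decomposition of width max|bag| − 1 = 2, and hence tw(G) ≤ 2.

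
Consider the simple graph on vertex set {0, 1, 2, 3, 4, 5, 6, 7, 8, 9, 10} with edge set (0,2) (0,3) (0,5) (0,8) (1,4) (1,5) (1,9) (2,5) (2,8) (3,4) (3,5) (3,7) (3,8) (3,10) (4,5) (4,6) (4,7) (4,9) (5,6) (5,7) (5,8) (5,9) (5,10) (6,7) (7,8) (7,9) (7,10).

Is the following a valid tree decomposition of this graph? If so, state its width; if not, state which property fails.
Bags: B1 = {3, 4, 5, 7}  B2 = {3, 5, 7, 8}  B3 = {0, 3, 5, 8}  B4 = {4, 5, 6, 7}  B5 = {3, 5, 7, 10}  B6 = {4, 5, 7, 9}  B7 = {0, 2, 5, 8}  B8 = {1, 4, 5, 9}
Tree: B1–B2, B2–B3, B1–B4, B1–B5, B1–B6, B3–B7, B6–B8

Every vertex of G appears in some bag (union = {0, 1, 2, 3, 4, 5, 6, 7, 8, 9, 10}); every edge is covered by a bag; and for each vertex v the set of bags containing v is connected in the bag tree. The decomposition is therefore valid. The largest bag has 4 vertices, so the width is 3.

Yes; width 3.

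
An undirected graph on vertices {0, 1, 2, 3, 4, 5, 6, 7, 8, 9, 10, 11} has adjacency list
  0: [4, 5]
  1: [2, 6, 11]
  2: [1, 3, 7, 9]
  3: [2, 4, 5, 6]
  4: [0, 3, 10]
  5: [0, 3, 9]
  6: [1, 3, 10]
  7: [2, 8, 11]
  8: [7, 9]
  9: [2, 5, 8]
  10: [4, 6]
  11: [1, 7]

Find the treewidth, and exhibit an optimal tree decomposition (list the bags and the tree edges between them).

Treewidth 3.
One such decomposition:
Bags: B1 = {7, 8, 9, 11}  B2 = {2, 7, 9, 11}  B3 = {1, 2, 9, 11}  B4 = {1, 2, 5, 9}  B5 = {1, 2, 3, 5}  B6 = {1, 3, 5, 6}  B7 = {0, 3, 5, 6}  B8 = {0, 3, 4, 6}  B9 = {0, 4, 6, 10}
Tree: B1–B2, B2–B3, B3–B4, B4–B5, B5–B6, B6–B7, B7–B8, B8–B9

Each bag holds 4 vertices, so the decomposition has width 3, which upper-bounds the treewidth. For the lower bound: the 4 vertex sets {7,8,11}, {9}, {2}, {1,3,5,6} are disjoint, each induces a connected subgraph, and every pair is joined by at least one edge of G. Contracting each set to a single vertex therefore yields K_{4} as a minor, and since treewidth is minor-monotone, tw(G) ≥ tw(K_{4}) = 3. Therefore the treewidth is 3.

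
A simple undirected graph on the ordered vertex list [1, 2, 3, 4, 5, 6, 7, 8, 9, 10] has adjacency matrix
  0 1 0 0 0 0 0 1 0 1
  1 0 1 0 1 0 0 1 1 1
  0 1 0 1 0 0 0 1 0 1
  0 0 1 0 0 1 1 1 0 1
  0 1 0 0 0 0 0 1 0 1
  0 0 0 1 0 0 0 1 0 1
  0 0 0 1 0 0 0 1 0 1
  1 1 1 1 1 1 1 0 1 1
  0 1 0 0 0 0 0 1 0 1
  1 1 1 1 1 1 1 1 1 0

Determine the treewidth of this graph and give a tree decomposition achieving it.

Treewidth 3.
One optimal decomposition is:
Bags: B1 = {4, 7, 8, 10}  B2 = {4, 6, 8, 10}  B3 = {3, 4, 8, 10}  B4 = {2, 3, 8, 10}  B5 = {1, 2, 8, 10}  B6 = {2, 8, 9, 10}  B7 = {2, 5, 8, 10}
Tree: B1–B2, B1–B3, B3–B4, B4–B5, B4–B6, B6–B7

Every bag has size at most 4, so the width is 4 − 1 = 3 and tw(G) ≤ 3. On the other hand G contains the 4-clique {1, 2, 8, 10}. A clique must lie in a single bag of any decomposition, so no decomposition can have width below 3. Hence tw(G) = 3 exactly.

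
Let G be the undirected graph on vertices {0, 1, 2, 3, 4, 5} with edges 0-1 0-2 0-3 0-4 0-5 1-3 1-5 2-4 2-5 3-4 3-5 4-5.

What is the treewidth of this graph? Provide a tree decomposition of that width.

Treewidth 3.
One such decomposition:
Bags: B1 = {0, 3, 4, 5}  B2 = {0, 2, 4, 5}  B3 = {0, 1, 3, 5}
Tree: B1–B2, B1–B3

The largest bag has 4 vertices, giving width 3; this decomposition certifies tw(G) ≤ 3. On the other hand G contains the 4-clique {0, 2, 4, 5}. A clique must lie in a single bag of any decomposition, so no decomposition can have width below 3. Therefore the treewidth is 3.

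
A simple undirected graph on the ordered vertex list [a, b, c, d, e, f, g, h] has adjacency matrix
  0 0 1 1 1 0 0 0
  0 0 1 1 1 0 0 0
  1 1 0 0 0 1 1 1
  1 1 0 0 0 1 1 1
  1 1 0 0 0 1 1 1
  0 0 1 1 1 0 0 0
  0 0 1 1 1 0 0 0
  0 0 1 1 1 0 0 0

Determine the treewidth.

A width-3 tree decomposition is:
Bags: B1 = {c, d, e, g}  B2 = {b, c, d, e}  B3 = {c, d, e, f}  B4 = {a, c, d, e}  B5 = {c, d, e, h}
Tree: B1–B2, B2–B3, B3–B4, B4–B5
Every bag has size at most 4, so the width is 4 − 1 = 3 and tw(G) ≤ 3. For the lower bound: the 4 vertex sets {d,g}, {b,c}, {e}, {f} are disjoint, each induces a connected subgraph, and every pair is joined by at least one edge of G. Contracting each set to a single vertex therefore yields K_{4} as a minor, and since treewidth is minor-monotone, tw(G) ≥ tw(K_{4}) = 3. Therefore the treewidth is 3.

3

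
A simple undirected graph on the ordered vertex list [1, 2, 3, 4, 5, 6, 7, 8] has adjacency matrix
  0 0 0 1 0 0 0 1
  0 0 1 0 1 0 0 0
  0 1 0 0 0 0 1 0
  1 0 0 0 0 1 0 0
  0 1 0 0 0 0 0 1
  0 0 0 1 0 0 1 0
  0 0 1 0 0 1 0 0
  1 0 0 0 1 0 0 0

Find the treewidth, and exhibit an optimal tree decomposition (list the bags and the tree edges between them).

Treewidth 2.
One such decomposition:
Bags: B1 = {2, 3, 5}  B2 = {3, 5, 8}  B3 = {1, 3, 8}  B4 = {1, 3, 4}  B5 = {3, 4, 6}  B6 = {3, 6, 7}
Tree: B1–B2, B2–B3, B3–B4, B4–B5, B5–B6

Every bag has size at most 3, so the width is 3 − 1 = 2 and tw(G) ≤ 2. The edges 3–2–5–8–1–4–6–7–3 form a cycle, so G is not a tree and its treewidth is at least 2. Therefore the treewidth is 2.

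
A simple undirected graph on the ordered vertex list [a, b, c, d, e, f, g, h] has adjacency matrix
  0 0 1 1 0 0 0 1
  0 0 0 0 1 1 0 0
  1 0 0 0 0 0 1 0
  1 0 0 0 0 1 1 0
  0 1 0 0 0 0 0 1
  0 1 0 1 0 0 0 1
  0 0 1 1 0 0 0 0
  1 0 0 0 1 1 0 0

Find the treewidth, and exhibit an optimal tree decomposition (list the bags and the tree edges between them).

Treewidth 2.
Bags: B1 = {c, d, g}  B2 = {a, c, d}  B3 = {a, d, f}  B4 = {a, f, h}  B5 = {b, f, h}  B6 = {b, e, h}
Tree: B1–B2, B2–B3, B3–B4, B4–B5, B5–B6

Every bag has size at most 3, so the width is 3 − 1 = 2 and tw(G) ≤ 2. The edges g–c–a–d–g form a cycle, so G is not a tree and its treewidth is at least 2. Hence tw(G) = 2 exactly.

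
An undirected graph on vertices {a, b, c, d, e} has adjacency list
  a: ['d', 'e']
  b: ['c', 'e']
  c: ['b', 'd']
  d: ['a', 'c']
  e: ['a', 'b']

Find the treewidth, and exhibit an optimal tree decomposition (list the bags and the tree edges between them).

Every bag has size at most 3, so the width is 3 − 1 = 2 and tw(G) ≤ 2. The edges a–e–b–c–d–a form a cycle, so G is not a tree and its treewidth is at least 2. Combining the bounds, tw(G) = 2.

Treewidth 2.
One such decomposition:
Bags: B1 = {a, b, e}  B2 = {a, b, c}  B3 = {a, c, d}
Tree: B1–B2, B2–B3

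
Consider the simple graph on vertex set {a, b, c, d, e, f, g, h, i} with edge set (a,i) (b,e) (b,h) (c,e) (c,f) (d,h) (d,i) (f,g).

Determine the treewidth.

A width-1 tree decomposition is:
Bags: B1 = {f, g}  B2 = {c, f}  B3 = {c, e}  B4 = {b, e}  B5 = {b, h}  B6 = {d, h}  B7 = {d, i}  B8 = {a, i}
Tree: B1–B2, B2–B3, B3–B4, B4–B5, B5–B6, B6–B7, B7–B8
Every bag has size at most 2, so the width is 2 − 1 = 1 and tw(G) ≤ 1. G has an edge, so its treewidth is at least 1. Therefore the treewidth is 1.

1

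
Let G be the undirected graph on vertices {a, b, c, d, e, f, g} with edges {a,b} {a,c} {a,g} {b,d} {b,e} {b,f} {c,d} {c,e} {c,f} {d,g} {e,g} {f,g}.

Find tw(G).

3

A width-3 tree decomposition is:
Bags: B1 = {a, b, c, g}  B2 = {b, c, f, g}  B3 = {b, c, e, g}  B4 = {b, c, d, g}
Tree: B1–B2, B2–B3, B3–B4
Every bag has size at most 4, so the width is 4 − 1 = 3 and tw(G) ≤ 3. For the lower bound: the 4 vertex sets {a,g}, {c,f}, {b}, {e} are disjoint, each induces a connected subgraph, and every pair is joined by at least one edge of G. Contracting each set to a single vertex therefore yields K_{4} as a minor, and since treewidth is minor-monotone, tw(G) ≥ tw(K_{4}) = 3. Hence tw(G) = 3 exactly.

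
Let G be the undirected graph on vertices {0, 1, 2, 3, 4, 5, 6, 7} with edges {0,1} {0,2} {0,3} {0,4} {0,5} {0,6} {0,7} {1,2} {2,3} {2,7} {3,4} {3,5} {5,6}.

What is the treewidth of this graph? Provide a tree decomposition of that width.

The largest bag has 3 vertices, giving width 2; this decomposition certifies tw(G) ≤ 2. On the other hand G contains the 3-clique {0, 1, 2}. A clique must lie in a single bag of any decomposition, so no decomposition can have width below 2. Combining the bounds, tw(G) = 2.

Treewidth 2.
Bags: B1 = {0, 3, 4}  B2 = {0, 3, 5}  B3 = {0, 2, 3}  B4 = {0, 5, 6}  B5 = {0, 1, 2}  B6 = {0, 2, 7}
Tree: B1–B2, B1–B3, B2–B4, B3–B5, B3–B6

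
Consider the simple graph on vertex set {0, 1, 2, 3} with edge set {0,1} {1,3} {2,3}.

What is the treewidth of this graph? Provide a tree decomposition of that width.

Treewidth 1.
One such decomposition:
Bags: B1 = {0, 1}  B2 = {1, 3}  B3 = {2, 3}
Tree: B1–B2, B2–B3

Each bag holds 2 vertices, so the decomposition has width 1, which upper-bounds the treewidth. Since G has at least one edge (e.g. 0–1), it is not an edgeless graph, so tw(G) ≥ 1. Therefore the treewidth is 1.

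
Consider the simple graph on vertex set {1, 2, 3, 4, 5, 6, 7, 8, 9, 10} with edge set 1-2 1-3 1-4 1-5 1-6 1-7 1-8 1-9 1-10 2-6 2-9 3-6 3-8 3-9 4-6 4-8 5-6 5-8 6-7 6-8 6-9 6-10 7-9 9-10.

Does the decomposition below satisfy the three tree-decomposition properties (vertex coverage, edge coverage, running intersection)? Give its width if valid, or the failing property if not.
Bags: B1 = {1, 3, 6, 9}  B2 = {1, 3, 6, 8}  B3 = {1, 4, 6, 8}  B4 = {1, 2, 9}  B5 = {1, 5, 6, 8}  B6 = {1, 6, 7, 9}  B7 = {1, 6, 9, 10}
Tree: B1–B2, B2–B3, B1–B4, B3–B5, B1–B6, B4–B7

A tree decomposition must satisfy three properties: every vertex lies in some bag; for every edge, both endpoints lie together in some bag; and for every vertex, the bags containing it form a connected subtree. Here edge (6,2) lies in no bag, so the decomposition is invalid.

No — edge (6,2) lies in no bag.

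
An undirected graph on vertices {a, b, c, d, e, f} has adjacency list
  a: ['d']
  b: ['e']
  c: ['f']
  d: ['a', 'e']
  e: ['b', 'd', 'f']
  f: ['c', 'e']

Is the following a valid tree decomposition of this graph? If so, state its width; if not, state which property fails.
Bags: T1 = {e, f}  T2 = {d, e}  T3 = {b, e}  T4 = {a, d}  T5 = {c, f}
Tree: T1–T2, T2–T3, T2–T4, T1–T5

Yes; width 1.

Every vertex of G appears in some bag (union = {a, b, c, d, e, f}); every edge is covered by a bag; and for each vertex v the set of bags containing v is connected in the bag tree. The decomposition is therefore valid. The largest bag has 2 vertices, so the width is 1.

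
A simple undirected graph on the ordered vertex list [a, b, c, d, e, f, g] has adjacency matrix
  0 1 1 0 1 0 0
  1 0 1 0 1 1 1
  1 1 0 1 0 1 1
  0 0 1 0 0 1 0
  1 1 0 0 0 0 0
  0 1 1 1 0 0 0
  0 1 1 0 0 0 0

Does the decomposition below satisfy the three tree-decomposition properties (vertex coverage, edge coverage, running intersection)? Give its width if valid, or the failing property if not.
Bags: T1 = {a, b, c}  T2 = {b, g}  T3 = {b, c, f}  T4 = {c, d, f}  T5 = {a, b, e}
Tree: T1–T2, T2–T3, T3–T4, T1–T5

No — edge (c,g) lies in no bag.

A tree decomposition must satisfy three properties: every vertex lies in some bag; for every edge, both endpoints lie together in some bag; and for every vertex, the bags containing it form a connected subtree. Here edge (c,g) lies in no bag, so the decomposition is invalid.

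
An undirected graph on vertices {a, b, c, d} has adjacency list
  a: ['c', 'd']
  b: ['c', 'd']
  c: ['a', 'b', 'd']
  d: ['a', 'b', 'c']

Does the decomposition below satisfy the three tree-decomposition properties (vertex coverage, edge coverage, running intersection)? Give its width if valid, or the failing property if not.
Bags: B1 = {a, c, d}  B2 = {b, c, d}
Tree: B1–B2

Yes; width 2.

Checking the three conditions: (i) the bags cover all of {a, b, c, d}; (ii) for each edge, some bag contains both endpoints; (iii) the bags containing any fixed vertex form a subtree. All hold, so the decomposition is valid with width 3 − 1 = 2.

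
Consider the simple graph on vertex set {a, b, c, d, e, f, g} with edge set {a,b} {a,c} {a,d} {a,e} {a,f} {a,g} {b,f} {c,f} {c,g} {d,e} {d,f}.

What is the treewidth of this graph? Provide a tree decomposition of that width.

Every bag has size at most 3, so the width is 3 − 1 = 2 and tw(G) ≤ 2. For the lower bound, the 3 vertices {a, c, g} are pairwise adjacent, and any tree decomposition puts a clique entirely inside one bag — forcing width ≥ 2. The upper and lower bounds meet at 2, so that is the treewidth.

Treewidth 2.
One such decomposition:
Bags: B1 = {a, c, f}  B2 = {a, b, f}  B3 = {a, d, f}  B4 = {a, c, g}  B5 = {a, d, e}
Tree: B1–B2, B2–B3, B1–B4, B3–B5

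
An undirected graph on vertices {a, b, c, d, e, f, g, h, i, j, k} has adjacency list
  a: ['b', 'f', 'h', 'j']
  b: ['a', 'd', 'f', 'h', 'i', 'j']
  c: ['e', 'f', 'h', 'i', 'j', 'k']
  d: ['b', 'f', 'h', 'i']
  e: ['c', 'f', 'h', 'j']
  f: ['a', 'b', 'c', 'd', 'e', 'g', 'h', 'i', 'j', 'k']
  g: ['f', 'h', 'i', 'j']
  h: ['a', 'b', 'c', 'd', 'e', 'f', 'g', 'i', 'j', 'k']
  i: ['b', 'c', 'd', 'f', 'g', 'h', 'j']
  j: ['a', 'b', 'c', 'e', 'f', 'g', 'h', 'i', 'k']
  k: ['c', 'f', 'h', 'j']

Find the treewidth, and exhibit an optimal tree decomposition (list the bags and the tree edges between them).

The largest bag has 5 vertices, giving width 4; this decomposition certifies tw(G) ≤ 4. On the other hand G contains the 5-clique {b, d, f, h, i}. A clique must lie in a single bag of any decomposition, so no decomposition can have width below 4. Combining the bounds, tw(G) = 4.

Treewidth 4.
One such decomposition:
Bags: B1 = {c, f, h, i, j}  B2 = {f, g, h, i, j}  B3 = {c, e, f, h, j}  B4 = {b, f, h, i, j}  B5 = {c, f, h, j, k}  B6 = {a, b, f, h, j}  B7 = {b, d, f, h, i}
Tree: B1–B2, B1–B3, B1–B4, B3–B5, B4–B6, B4–B7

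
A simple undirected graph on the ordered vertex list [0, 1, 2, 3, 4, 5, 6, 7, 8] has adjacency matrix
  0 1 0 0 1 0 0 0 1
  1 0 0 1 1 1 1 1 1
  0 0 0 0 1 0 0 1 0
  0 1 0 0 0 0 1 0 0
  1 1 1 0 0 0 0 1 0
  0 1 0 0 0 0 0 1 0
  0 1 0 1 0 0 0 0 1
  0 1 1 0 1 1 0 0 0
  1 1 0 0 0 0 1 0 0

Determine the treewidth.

A width-2 tree decomposition is:
Bags: B1 = {0, 1, 8}  B2 = {0, 1, 4}  B3 = {1, 6, 8}  B4 = {1, 3, 6}  B5 = {1, 4, 7}  B6 = {2, 4, 7}  B7 = {1, 5, 7}
Tree: B1–B2, B1–B3, B3–B4, B2–B5, B5–B6, B5–B7
Every bag has size at most 3, so the width is 3 − 1 = 2 and tw(G) ≤ 2. Conversely, {0, 1, 8} is a clique of size 3, and the vertices of any clique must share a bag in every tree decomposition; so some bag has ≥ 3 vertices and tw(G) ≥ 2. Hence tw(G) = 2 exactly.

2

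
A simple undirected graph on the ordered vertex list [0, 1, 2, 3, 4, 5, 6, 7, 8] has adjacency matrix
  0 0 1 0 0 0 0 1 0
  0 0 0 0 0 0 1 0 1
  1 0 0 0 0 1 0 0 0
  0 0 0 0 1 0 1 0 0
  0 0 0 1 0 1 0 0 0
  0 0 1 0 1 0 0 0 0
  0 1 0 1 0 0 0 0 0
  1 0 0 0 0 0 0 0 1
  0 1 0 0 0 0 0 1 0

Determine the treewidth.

A width-2 tree decomposition is:
Bags: B1 = {1, 7, 8}  B2 = {1, 6, 7}  B3 = {3, 6, 7}  B4 = {3, 4, 7}  B5 = {4, 5, 7}  B6 = {2, 5, 7}  B7 = {0, 2, 7}
Tree: B1–B2, B2–B3, B3–B4, B4–B5, B5–B6, B6–B7
The largest bag has 3 vertices, giving width 2; this decomposition certifies tw(G) ≤ 2. For the lower bound, G contains the cycle 7–8–1–6–3–4–5–2–0–7, so G is not a forest; only forests have treewidth ≤ 1, hence tw(G) ≥ 2. Hence tw(G) = 2 exactly.

2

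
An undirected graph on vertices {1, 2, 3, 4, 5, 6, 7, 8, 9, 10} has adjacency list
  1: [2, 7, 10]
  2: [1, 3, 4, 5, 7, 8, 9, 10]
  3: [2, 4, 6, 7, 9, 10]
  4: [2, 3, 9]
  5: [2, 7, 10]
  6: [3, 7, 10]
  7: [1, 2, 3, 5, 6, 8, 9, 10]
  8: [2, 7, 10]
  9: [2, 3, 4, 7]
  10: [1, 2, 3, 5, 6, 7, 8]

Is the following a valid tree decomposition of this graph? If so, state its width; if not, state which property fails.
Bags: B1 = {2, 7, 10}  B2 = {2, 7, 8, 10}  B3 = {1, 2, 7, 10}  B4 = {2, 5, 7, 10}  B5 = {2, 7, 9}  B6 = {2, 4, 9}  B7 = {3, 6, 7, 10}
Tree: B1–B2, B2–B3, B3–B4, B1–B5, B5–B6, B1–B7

A tree decomposition must satisfy three properties: every vertex lies in some bag; for every edge, both endpoints lie together in some bag; and for every vertex, the bags containing it form a connected subtree. Here edge (3,2) lies in no bag, so the decomposition is invalid.

No — edge (3,2) lies in no bag.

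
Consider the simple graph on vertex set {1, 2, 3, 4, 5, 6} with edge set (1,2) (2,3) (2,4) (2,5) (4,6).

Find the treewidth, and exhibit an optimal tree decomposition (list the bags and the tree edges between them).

The largest bag has 2 vertices, giving width 1; this decomposition certifies tw(G) ≤ 1. G has an edge, so its treewidth is at least 1. The upper and lower bounds meet at 1, so that is the treewidth.

Treewidth 1.
One such decomposition:
Bags: B1 = {1, 2}  B2 = {2, 4}  B3 = {2, 5}  B4 = {4, 6}  B5 = {2, 3}
Tree: B1–B2, B1–B3, B2–B4, B2–B5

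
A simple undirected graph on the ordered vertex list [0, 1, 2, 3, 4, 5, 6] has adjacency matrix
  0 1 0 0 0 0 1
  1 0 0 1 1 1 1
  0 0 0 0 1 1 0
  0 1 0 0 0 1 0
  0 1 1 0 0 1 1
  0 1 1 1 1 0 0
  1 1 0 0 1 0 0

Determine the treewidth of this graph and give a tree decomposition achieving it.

The largest bag has 3 vertices, giving width 2; this decomposition certifies tw(G) ≤ 2. On the other hand G contains the 3-clique {0, 1, 6}. A clique must lie in a single bag of any decomposition, so no decomposition can have width below 2. Combining the bounds, tw(G) = 2.

Treewidth 2.
Bags: B1 = {1, 4, 5}  B2 = {1, 4, 6}  B3 = {0, 1, 6}  B4 = {1, 3, 5}  B5 = {2, 4, 5}
Tree: B1–B2, B2–B3, B1–B4, B1–B5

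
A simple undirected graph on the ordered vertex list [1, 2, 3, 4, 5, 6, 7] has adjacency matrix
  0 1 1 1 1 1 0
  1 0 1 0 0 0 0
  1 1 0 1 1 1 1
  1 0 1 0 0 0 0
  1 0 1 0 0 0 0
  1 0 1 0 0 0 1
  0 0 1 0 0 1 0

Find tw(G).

2

A width-2 tree decomposition is:
Bags: B1 = {3, 6, 7}  B2 = {1, 3, 6}  B3 = {1, 3, 4}  B4 = {1, 3, 5}  B5 = {1, 2, 3}
Tree: B1–B2, B2–B3, B2–B4, B3–B5
Each bag holds 3 vertices, so the decomposition has width 2, which upper-bounds the treewidth. Conversely, {1, 2, 3} is a clique of size 3, and the vertices of any clique must share a bag in every tree decomposition; so some bag has ≥ 3 vertices and tw(G) ≥ 2. Combining the bounds, tw(G) = 2.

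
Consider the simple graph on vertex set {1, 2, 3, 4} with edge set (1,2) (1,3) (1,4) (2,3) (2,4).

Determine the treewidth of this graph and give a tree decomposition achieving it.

Each bag holds 3 vertices, so the decomposition has width 2, which upper-bounds the treewidth. On the other hand G contains the 3-clique {1, 2, 3}. A clique must lie in a single bag of any decomposition, so no decomposition can have width below 2. The upper and lower bounds meet at 2, so that is the treewidth.

Treewidth 2.
One such decomposition:
Bags: B1 = {1, 2, 4}  B2 = {1, 2, 3}
Tree: B1–B2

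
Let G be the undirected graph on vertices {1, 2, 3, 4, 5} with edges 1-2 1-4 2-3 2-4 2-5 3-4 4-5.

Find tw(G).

2

A width-2 tree decomposition is:
Bags: B1 = {2, 3, 4}  B2 = {2, 4, 5}  B3 = {1, 2, 4}
Tree: B1–B2, B1–B3
The largest bag has 3 vertices, giving width 2; this decomposition certifies tw(G) ≤ 2. For the lower bound, the 3 vertices {1, 2, 4} are pairwise adjacent, and any tree decomposition puts a clique entirely inside one bag — forcing width ≥ 2. Hence tw(G) = 2 exactly.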